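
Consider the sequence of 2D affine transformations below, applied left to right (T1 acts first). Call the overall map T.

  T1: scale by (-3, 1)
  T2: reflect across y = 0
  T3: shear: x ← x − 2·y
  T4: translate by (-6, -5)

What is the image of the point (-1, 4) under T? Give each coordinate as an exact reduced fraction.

T(p) = (5, -9)

T1 scale by (-3, 1): (-1, 4) → (3, 4)
T2 reflect across y = 0: (3, 4) → (3, -4)
T3 shear: x ← x − 2·y: (3, -4) → (11, -4)
T4 translate by (-6, -5): (11, -4) → (5, -9)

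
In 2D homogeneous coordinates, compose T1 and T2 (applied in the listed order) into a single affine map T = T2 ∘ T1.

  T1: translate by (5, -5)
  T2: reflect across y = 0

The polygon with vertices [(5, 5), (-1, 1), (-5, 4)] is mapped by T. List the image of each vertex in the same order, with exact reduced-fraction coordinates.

image vertices: (10, 0), (4, 4), (0, 1)

T1 translate by (5, -5): (5, 5) → (10, 0); (-1, 1) → (4, -4); (-5, 4) → (0, -1)
T2 reflect across y = 0: (10, 0) → (10, 0); (4, -4) → (4, 4); (0, -1) → (0, 1)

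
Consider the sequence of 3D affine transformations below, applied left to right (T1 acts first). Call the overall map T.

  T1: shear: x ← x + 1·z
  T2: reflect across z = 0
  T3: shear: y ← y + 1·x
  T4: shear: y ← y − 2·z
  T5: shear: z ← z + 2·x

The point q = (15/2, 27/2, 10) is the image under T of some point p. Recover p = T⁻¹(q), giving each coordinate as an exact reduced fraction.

p = (5/2, -4, 5)

T1 = [1 0 1 0; 0 1 0 0; 0 0 1 0; 0 0 0 1]
T2·T1 = [1 0 1 0; 0 1 0 0; 0 0 -1 0; 0 0 0 1]
T3·…·T1 = [1 0 1 0; 1 1 1 0; 0 0 -1 0; 0 0 0 1]
T4·…·T1 = [1 0 1 0; 1 1 3 0; 0 0 -1 0; 0 0 0 1]
T5·…·T1 = [1 0 1 0; 1 1 3 0; 2 0 1 0; 0 0 0 1]
det M = -1; M⁻¹ = [-1 0 1 0; -5 1 2 0; 2 0 -1 0; 0 0 0 1]
M⁻¹ · (15/2, 27/2, 10)ᵀ = (5/2, -4, 5)ᵀ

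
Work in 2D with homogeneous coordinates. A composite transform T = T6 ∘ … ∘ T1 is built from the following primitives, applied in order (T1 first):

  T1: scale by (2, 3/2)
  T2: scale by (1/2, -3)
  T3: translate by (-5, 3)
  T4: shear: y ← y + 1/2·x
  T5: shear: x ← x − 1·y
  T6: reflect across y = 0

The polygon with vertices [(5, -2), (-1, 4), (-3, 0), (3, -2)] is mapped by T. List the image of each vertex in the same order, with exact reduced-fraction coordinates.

T1 scale by (2, 3/2): (5, -2) → (10, -3); (-1, 4) → (-2, 6); (-3, 0) → (-6, 0); (3, -2) → (6, -3)
T2 scale by (1/2, -3): (10, -3) → (5, 9); (-2, 6) → (-1, -18); (-6, 0) → (-3, 0); (6, -3) → (3, 9)
T3 translate by (-5, 3): (5, 9) → (0, 12); (-1, -18) → (-6, -15); (-3, 0) → (-8, 3); (3, 9) → (-2, 12)
T4 shear: y ← y + 1/2·x: (0, 12) → (0, 12); (-6, -15) → (-6, -18); (-8, 3) → (-8, -1); (-2, 12) → (-2, 11)
T5 shear: x ← x − 1·y: (0, 12) → (-12, 12); (-6, -18) → (12, -18); (-8, -1) → (-7, -1); (-2, 11) → (-13, 11)
T6 reflect across y = 0: (-12, 12) → (-12, -12); (12, -18) → (12, 18); (-7, -1) → (-7, 1); (-13, 11) → (-13, -11)

image vertices: (-12, -12), (12, 18), (-7, 1), (-13, -11)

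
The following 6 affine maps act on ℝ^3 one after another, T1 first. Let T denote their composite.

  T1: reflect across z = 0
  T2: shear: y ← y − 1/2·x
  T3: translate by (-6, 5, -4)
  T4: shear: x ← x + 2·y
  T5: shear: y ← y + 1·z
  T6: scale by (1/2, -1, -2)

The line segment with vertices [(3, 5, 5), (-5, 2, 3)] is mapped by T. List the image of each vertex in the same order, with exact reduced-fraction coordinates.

T1 reflect across z = 0: (3, 5, 5) → (3, 5, -5); (-5, 2, 3) → (-5, 2, -3)
T2 shear: y ← y − 1/2·x: (3, 5, -5) → (3, 7/2, -5); (-5, 2, -3) → (-5, 9/2, -3)
T3 translate by (-6, 5, -4): (3, 7/2, -5) → (-3, 17/2, -9); (-5, 9/2, -3) → (-11, 19/2, -7)
T4 shear: x ← x + 2·y: (-3, 17/2, -9) → (14, 17/2, -9); (-11, 19/2, -7) → (8, 19/2, -7)
T5 shear: y ← y + 1·z: (14, 17/2, -9) → (14, -1/2, -9); (8, 19/2, -7) → (8, 5/2, -7)
T6 scale by (1/2, -1, -2): (14, -1/2, -9) → (7, 1/2, 18); (8, 5/2, -7) → (4, -5/2, 14)

image vertices: (7, 1/2, 18), (4, -5/2, 14)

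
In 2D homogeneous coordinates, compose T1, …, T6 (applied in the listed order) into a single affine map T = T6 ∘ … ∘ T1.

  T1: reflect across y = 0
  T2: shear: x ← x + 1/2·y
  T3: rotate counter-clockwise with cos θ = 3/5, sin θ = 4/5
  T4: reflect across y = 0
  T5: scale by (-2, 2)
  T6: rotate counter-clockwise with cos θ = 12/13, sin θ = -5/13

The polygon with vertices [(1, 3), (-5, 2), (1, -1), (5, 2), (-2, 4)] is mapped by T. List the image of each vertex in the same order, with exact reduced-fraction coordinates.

image vertices: (-142/65, 369/65), (108/13, 124/13), (-102/65, -211/65), (-116/13, -8/13), (184/65, 712/65)

T1 reflect across y = 0: (1, 3) → (1, -3); (-5, 2) → (-5, -2); (1, -1) → (1, 1); (5, 2) → (5, -2); (-2, 4) → (-2, -4)
T2 shear: x ← x + 1/2·y: (1, -3) → (-1/2, -3); (-5, -2) → (-6, -2); (1, 1) → (3/2, 1); (5, -2) → (4, -2); (-2, -4) → (-4, -4)
T3 rotate counter-clockwise with cos θ = 3/5, sin θ = 4/5: (-1/2, -3) → (21/10, -11/5); (-6, -2) → (-2, -6); (3/2, 1) → (1/10, 9/5); (4, -2) → (4, 2); (-4, -4) → (4/5, -28/5)
T4 reflect across y = 0: (21/10, -11/5) → (21/10, 11/5); (-2, -6) → (-2, 6); (1/10, 9/5) → (1/10, -9/5); (4, 2) → (4, -2); (4/5, -28/5) → (4/5, 28/5)
T5 scale by (-2, 2): (21/10, 11/5) → (-21/5, 22/5); (-2, 6) → (4, 12); (1/10, -9/5) → (-1/5, -18/5); (4, -2) → (-8, -4); (4/5, 28/5) → (-8/5, 56/5)
T6 rotate counter-clockwise with cos θ = 12/13, sin θ = -5/13: (-21/5, 22/5) → (-142/65, 369/65); (4, 12) → (108/13, 124/13); (-1/5, -18/5) → (-102/65, -211/65); (-8, -4) → (-116/13, -8/13); (-8/5, 56/5) → (184/65, 712/65)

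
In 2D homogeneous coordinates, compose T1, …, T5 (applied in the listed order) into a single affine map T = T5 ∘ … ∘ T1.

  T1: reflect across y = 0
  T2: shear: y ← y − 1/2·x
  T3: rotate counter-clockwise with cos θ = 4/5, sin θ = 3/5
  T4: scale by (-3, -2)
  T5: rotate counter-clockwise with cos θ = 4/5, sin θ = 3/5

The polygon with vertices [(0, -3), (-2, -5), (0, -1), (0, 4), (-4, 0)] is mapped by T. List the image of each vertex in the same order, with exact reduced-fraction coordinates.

image vertices: (36/5, -3/5), (84/5, 18/5), (12/5, -1/5), (-48/5, 4/5), (48/5, 46/5)

T1 reflect across y = 0: (0, -3) → (0, 3); (-2, -5) → (-2, 5); (0, -1) → (0, 1); (0, 4) → (0, -4); (-4, 0) → (-4, 0)
T2 shear: y ← y − 1/2·x: (0, 3) → (0, 3); (-2, 5) → (-2, 6); (0, 1) → (0, 1); (0, -4) → (0, -4); (-4, 0) → (-4, 2)
T3 rotate counter-clockwise with cos θ = 4/5, sin θ = 3/5: (0, 3) → (-9/5, 12/5); (-2, 6) → (-26/5, 18/5); (0, 1) → (-3/5, 4/5); (0, -4) → (12/5, -16/5); (-4, 2) → (-22/5, -4/5)
T4 scale by (-3, -2): (-9/5, 12/5) → (27/5, -24/5); (-26/5, 18/5) → (78/5, -36/5); (-3/5, 4/5) → (9/5, -8/5); (12/5, -16/5) → (-36/5, 32/5); (-22/5, -4/5) → (66/5, 8/5)
T5 rotate counter-clockwise with cos θ = 4/5, sin θ = 3/5: (27/5, -24/5) → (36/5, -3/5); (78/5, -36/5) → (84/5, 18/5); (9/5, -8/5) → (12/5, -1/5); (-36/5, 32/5) → (-48/5, 4/5); (66/5, 8/5) → (48/5, 46/5)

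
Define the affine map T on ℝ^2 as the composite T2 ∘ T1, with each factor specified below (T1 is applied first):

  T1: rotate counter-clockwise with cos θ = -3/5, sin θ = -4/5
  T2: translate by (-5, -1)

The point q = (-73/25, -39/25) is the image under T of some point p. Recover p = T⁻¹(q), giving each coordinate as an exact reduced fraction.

T1 = [-3/5 4/5 0; -4/5 -3/5 0; 0 0 1]
T2·T1 = [-3/5 4/5 -5; -4/5 -3/5 -1; 0 0 1]
det M = 1; M⁻¹ = [-3/5 -4/5 -19/5; 4/5 -3/5 17/5; 0 0 1]
M⁻¹ · (-73/25, -39/25)ᵀ = (-4/5, 2)ᵀ

p = (-4/5, 2)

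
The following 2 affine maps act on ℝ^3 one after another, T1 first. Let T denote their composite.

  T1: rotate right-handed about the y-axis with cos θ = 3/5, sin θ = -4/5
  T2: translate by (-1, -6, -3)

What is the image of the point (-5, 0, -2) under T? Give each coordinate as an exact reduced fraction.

T1 rotate right-handed about the y-axis with cos θ = 3/5, sin θ = -4/5: (-5, 0, -2) → (-7/5, 0, -26/5)
T2 translate by (-1, -6, -3): (-7/5, 0, -26/5) → (-12/5, -6, -41/5)

T(p) = (-12/5, -6, -41/5)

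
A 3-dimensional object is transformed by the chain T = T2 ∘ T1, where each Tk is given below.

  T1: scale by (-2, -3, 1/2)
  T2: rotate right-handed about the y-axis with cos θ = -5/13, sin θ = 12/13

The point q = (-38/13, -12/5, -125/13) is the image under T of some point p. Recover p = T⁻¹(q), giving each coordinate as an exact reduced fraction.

p = (-5, 4/5, 2)

T1 = [-2 0 0 0; 0 -3 0 0; 0 0 1/2 0; 0 0 0 1]
T2·T1 = [10/13 0 6/13 0; 0 -3 0 0; 24/13 0 -5/26 0; 0 0 0 1]
det M = 3; M⁻¹ = [5/26 0 6/13 0; 0 -1/3 0 0; 24/13 0 -10/13 0; 0 0 0 1]
M⁻¹ · (-38/13, -12/5, -125/13)ᵀ = (-5, 4/5, 2)ᵀ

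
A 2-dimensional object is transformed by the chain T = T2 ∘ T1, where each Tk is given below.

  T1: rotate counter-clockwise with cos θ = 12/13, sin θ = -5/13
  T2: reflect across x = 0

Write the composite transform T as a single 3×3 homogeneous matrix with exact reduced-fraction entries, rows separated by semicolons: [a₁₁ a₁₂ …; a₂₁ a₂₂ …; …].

T = [-12/13 -5/13 0; -5/13 12/13 0; 0 0 1]

T1 = [12/13 5/13 0; -5/13 12/13 0; 0 0 1]
T2·T1 = [-12/13 -5/13 0; -5/13 12/13 0; 0 0 1]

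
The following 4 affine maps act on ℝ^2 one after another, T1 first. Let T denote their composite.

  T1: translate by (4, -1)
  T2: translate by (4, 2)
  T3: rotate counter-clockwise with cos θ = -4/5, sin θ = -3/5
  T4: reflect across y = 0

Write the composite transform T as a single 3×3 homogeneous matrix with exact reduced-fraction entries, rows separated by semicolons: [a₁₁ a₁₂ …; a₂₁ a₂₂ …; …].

T = [-4/5 3/5 -29/5; 3/5 4/5 28/5; 0 0 1]

T1 = [1 0 4; 0 1 -1; 0 0 1]
T2·T1 = [1 0 8; 0 1 1; 0 0 1]
T3·…·T1 = [-4/5 3/5 -29/5; -3/5 -4/5 -28/5; 0 0 1]
T4·…·T1 = [-4/5 3/5 -29/5; 3/5 4/5 28/5; 0 0 1]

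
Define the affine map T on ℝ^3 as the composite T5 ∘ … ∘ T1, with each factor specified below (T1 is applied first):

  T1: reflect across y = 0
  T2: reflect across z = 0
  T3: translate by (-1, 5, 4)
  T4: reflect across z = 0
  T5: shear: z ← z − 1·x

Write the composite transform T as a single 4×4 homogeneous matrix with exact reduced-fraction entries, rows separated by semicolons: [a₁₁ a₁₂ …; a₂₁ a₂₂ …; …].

T = [1 0 0 -1; 0 -1 0 5; -1 0 1 -3; 0 0 0 1]

T1 = [1 0 0 0; 0 -1 0 0; 0 0 1 0; 0 0 0 1]
T2·T1 = [1 0 0 0; 0 -1 0 0; 0 0 -1 0; 0 0 0 1]
T3·…·T1 = [1 0 0 -1; 0 -1 0 5; 0 0 -1 4; 0 0 0 1]
T4·…·T1 = [1 0 0 -1; 0 -1 0 5; 0 0 1 -4; 0 0 0 1]
T5·…·T1 = [1 0 0 -1; 0 -1 0 5; -1 0 1 -3; 0 0 0 1]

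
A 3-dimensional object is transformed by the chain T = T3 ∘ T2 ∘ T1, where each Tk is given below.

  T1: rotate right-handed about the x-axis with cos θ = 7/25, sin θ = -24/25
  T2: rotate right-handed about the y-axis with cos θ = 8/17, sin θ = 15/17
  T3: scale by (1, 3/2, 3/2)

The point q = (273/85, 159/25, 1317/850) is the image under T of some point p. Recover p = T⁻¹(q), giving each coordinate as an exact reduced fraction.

p = (3/5, -2, 5)

T1 = [1 0 0 0; 0 7/25 24/25 0; 0 -24/25 7/25 0; 0 0 0 1]
T2·T1 = [8/17 -72/85 21/85 0; 0 7/25 24/25 0; -15/17 -192/425 56/425 0; 0 0 0 1]
T3·…·T1 = [8/17 -72/85 21/85 0; 0 21/50 36/25 0; -45/34 -288/425 84/425 0; 0 0 0 1]
det M = 9/4; M⁻¹ = [8/17 0 -10/17 0; -72/85 14/75 -128/425 0; 21/85 16/25 112/1275 0; 0 0 0 1]
M⁻¹ · (273/85, 159/25, 1317/850)ᵀ = (3/5, -2, 5)ᵀ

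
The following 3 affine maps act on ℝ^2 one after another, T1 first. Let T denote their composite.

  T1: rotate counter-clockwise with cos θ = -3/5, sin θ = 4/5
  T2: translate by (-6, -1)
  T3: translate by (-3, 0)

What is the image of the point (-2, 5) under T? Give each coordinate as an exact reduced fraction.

T1 rotate counter-clockwise with cos θ = -3/5, sin θ = 4/5: (-2, 5) → (-14/5, -23/5)
T2 translate by (-6, -1): (-14/5, -23/5) → (-44/5, -28/5)
T3 translate by (-3, 0): (-44/5, -28/5) → (-59/5, -28/5)

T(p) = (-59/5, -28/5)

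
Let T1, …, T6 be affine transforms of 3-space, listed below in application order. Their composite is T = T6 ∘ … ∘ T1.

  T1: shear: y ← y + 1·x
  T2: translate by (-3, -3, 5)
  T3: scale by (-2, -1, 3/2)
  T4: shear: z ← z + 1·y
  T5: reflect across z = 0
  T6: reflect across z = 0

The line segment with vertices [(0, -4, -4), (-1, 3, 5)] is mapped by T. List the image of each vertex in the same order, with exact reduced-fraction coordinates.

T1 shear: y ← y + 1·x: (0, -4, -4) → (0, -4, -4); (-1, 3, 5) → (-1, 2, 5)
T2 translate by (-3, -3, 5): (0, -4, -4) → (-3, -7, 1); (-1, 2, 5) → (-4, -1, 10)
T3 scale by (-2, -1, 3/2): (-3, -7, 1) → (6, 7, 3/2); (-4, -1, 10) → (8, 1, 15)
T4 shear: z ← z + 1·y: (6, 7, 3/2) → (6, 7, 17/2); (8, 1, 15) → (8, 1, 16)
T5 reflect across z = 0: (6, 7, 17/2) → (6, 7, -17/2); (8, 1, 16) → (8, 1, -16)
T6 reflect across z = 0: (6, 7, -17/2) → (6, 7, 17/2); (8, 1, -16) → (8, 1, 16)

image vertices: (6, 7, 17/2), (8, 1, 16)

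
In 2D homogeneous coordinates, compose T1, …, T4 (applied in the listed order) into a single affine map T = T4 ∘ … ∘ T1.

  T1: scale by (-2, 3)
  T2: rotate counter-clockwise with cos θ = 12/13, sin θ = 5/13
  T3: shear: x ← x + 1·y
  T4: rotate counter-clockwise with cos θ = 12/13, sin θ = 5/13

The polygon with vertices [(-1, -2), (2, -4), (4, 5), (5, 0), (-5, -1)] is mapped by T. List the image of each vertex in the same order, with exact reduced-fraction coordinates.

T1 scale by (-2, 3): (-1, -2) → (2, -6); (2, -4) → (-4, -12); (4, 5) → (-8, 15); (5, 0) → (-10, 0); (-5, -1) → (10, -3)
T2 rotate counter-clockwise with cos θ = 12/13, sin θ = 5/13: (2, -6) → (54/13, -62/13); (-4, -12) → (12/13, -164/13); (-8, 15) → (-171/13, 140/13); (-10, 0) → (-120/13, -50/13); (10, -3) → (135/13, 14/13)
T3 shear: x ← x + 1·y: (54/13, -62/13) → (-8/13, -62/13); (12/13, -164/13) → (-152/13, -164/13); (-171/13, 140/13) → (-31/13, 140/13); (-120/13, -50/13) → (-170/13, -50/13); (135/13, 14/13) → (149/13, 14/13)
T4 rotate counter-clockwise with cos θ = 12/13, sin θ = 5/13: (-8/13, -62/13) → (214/169, -784/169); (-152/13, -164/13) → (-1004/169, -2728/169); (-31/13, 140/13) → (-1072/169, 1525/169); (-170/13, -50/13) → (-1790/169, -1450/169); (149/13, 14/13) → (1718/169, 913/169)

image vertices: (214/169, -784/169), (-1004/169, -2728/169), (-1072/169, 1525/169), (-1790/169, -1450/169), (1718/169, 913/169)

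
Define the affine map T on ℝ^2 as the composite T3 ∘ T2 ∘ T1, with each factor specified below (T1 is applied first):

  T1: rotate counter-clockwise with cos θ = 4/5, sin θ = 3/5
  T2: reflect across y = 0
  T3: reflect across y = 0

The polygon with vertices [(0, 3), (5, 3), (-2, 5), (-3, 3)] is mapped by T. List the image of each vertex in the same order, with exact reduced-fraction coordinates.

image vertices: (-9/5, 12/5), (11/5, 27/5), (-23/5, 14/5), (-21/5, 3/5)

T1 rotate counter-clockwise with cos θ = 4/5, sin θ = 3/5: (0, 3) → (-9/5, 12/5); (5, 3) → (11/5, 27/5); (-2, 5) → (-23/5, 14/5); (-3, 3) → (-21/5, 3/5)
T2 reflect across y = 0: (-9/5, 12/5) → (-9/5, -12/5); (11/5, 27/5) → (11/5, -27/5); (-23/5, 14/5) → (-23/5, -14/5); (-21/5, 3/5) → (-21/5, -3/5)
T3 reflect across y = 0: (-9/5, -12/5) → (-9/5, 12/5); (11/5, -27/5) → (11/5, 27/5); (-23/5, -14/5) → (-23/5, 14/5); (-21/5, -3/5) → (-21/5, 3/5)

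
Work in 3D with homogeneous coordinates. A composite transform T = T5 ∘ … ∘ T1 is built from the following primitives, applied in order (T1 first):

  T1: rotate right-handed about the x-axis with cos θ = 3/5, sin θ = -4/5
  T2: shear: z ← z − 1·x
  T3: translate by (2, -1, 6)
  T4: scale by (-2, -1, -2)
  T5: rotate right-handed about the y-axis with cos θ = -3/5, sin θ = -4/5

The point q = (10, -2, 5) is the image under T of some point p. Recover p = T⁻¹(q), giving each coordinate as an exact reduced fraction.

T1 = [1 0 0 0; 0 3/5 4/5 0; 0 -4/5 3/5 0; 0 0 0 1]
T2·T1 = [1 0 0 0; 0 3/5 4/5 0; -1 -4/5 3/5 0; 0 0 0 1]
T3·…·T1 = [1 0 0 2; 0 3/5 4/5 -1; -1 -4/5 3/5 6; 0 0 0 1]
T4·…·T1 = [-2 0 0 -4; 0 -3/5 -4/5 1; 2 8/5 -6/5 -12; 0 0 0 1]
T5·…·T1 = [-2/5 -32/25 24/25 12; 0 -3/5 -4/5 1; -14/5 -24/25 18/25 4; 0 0 0 1]
det M = -4; M⁻¹ = [3/10 0 -2/5 -2; -14/25 -3/5 2/25 7; 21/50 -4/5 -3/50 -4; 0 0 0 1]
M⁻¹ · (10, -2, 5)ᵀ = (-1, 3, 3/2)ᵀ

p = (-1, 3, 3/2)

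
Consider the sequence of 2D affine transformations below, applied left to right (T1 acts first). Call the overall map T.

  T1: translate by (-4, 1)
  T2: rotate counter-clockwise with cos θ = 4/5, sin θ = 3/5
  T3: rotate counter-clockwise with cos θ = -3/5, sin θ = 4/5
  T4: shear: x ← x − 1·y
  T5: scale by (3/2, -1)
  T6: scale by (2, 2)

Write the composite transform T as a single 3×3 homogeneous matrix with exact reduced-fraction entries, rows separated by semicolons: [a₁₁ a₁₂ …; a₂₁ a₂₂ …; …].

T1 = [1 0 -4; 0 1 1; 0 0 1]
T2·T1 = [4/5 -3/5 -19/5; 3/5 4/5 -8/5; 0 0 1]
T3·…·T1 = [-24/25 -7/25 89/25; 7/25 -24/25 -52/25; 0 0 1]
T4·…·T1 = [-31/25 17/25 141/25; 7/25 -24/25 -52/25; 0 0 1]
T5·…·T1 = [-93/50 51/50 423/50; -7/25 24/25 52/25; 0 0 1]
T6·…·T1 = [-93/25 51/25 423/25; -14/25 48/25 104/25; 0 0 1]

T = [-93/25 51/25 423/25; -14/25 48/25 104/25; 0 0 1]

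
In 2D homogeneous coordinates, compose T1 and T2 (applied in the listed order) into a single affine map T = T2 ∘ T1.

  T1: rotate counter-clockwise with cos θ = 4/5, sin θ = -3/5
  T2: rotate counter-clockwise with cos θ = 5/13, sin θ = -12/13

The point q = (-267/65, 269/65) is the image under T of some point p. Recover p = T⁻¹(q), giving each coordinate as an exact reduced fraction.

p = (-3, -5)

T1 = [4/5 3/5 0; -3/5 4/5 0; 0 0 1]
T2·T1 = [-16/65 63/65 0; -63/65 -16/65 0; 0 0 1]
det M = 1; M⁻¹ = [-16/65 -63/65 0; 63/65 -16/65 0; 0 0 1]
M⁻¹ · (-267/65, 269/65)ᵀ = (-3, -5)ᵀ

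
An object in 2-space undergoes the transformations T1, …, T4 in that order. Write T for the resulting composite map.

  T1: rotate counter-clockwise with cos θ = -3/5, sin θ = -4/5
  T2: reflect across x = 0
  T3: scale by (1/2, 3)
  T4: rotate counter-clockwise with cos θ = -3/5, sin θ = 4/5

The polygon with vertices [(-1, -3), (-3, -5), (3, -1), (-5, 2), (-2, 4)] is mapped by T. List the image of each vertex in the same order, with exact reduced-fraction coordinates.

T1 rotate counter-clockwise with cos θ = -3/5, sin θ = -4/5: (-1, -3) → (-9/5, 13/5); (-3, -5) → (-11/5, 27/5); (3, -1) → (-13/5, -9/5); (-5, 2) → (23/5, 14/5); (-2, 4) → (22/5, -4/5)
T2 reflect across x = 0: (-9/5, 13/5) → (9/5, 13/5); (-11/5, 27/5) → (11/5, 27/5); (-13/5, -9/5) → (13/5, -9/5); (23/5, 14/5) → (-23/5, 14/5); (22/5, -4/5) → (-22/5, -4/5)
T3 scale by (1/2, 3): (9/5, 13/5) → (9/10, 39/5); (11/5, 27/5) → (11/10, 81/5); (13/5, -9/5) → (13/10, -27/5); (-23/5, 14/5) → (-23/10, 42/5); (-22/5, -4/5) → (-11/5, -12/5)
T4 rotate counter-clockwise with cos θ = -3/5, sin θ = 4/5: (9/10, 39/5) → (-339/50, -99/25); (11/10, 81/5) → (-681/50, -221/25); (13/10, -27/5) → (177/50, 107/25); (-23/10, 42/5) → (-267/50, -172/25); (-11/5, -12/5) → (81/25, -8/25)

image vertices: (-339/50, -99/25), (-681/50, -221/25), (177/50, 107/25), (-267/50, -172/25), (81/25, -8/25)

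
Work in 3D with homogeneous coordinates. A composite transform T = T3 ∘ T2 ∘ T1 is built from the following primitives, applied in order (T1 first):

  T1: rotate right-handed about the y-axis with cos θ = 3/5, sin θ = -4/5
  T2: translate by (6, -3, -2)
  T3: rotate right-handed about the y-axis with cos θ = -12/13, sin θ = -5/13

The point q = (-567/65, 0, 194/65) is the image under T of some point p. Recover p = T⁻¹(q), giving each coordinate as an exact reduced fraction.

T1 = [3/5 0 -4/5 0; 0 1 0 0; 4/5 0 3/5 0; 0 0 0 1]
T2·T1 = [3/5 0 -4/5 6; 0 1 0 -3; 4/5 0 3/5 -2; 0 0 0 1]
T3·…·T1 = [-56/65 0 33/65 -62/13; 0 1 0 -3; -33/65 0 -56/65 54/13; 0 0 0 1]
det M = 1; M⁻¹ = [-56/65 0 -33/65 -2; 0 1 0 3; 33/65 0 -56/65 6; 0 0 0 1]
M⁻¹ · (-567/65, 0, 194/65)ᵀ = (4, 3, -1)ᵀ

p = (4, 3, -1)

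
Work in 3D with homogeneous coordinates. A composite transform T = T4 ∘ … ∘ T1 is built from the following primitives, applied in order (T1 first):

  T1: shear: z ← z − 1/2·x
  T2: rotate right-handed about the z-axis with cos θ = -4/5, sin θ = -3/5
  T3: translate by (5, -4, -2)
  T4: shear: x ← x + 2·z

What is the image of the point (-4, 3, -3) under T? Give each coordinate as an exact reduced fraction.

T1 shear: z ← z − 1/2·x: (-4, 3, -3) → (-4, 3, -1)
T2 rotate right-handed about the z-axis with cos θ = -4/5, sin θ = -3/5: (-4, 3, -1) → (5, 0, -1)
T3 translate by (5, -4, -2): (5, 0, -1) → (10, -4, -3)
T4 shear: x ← x + 2·z: (10, -4, -3) → (4, -4, -3)

T(p) = (4, -4, -3)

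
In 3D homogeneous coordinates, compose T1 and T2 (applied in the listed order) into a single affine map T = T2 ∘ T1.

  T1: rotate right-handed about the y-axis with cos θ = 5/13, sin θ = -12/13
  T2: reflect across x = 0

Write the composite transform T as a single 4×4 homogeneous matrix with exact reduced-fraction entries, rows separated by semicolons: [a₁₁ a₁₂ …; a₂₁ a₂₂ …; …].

T = [-5/13 0 12/13 0; 0 1 0 0; 12/13 0 5/13 0; 0 0 0 1]

T1 = [5/13 0 -12/13 0; 0 1 0 0; 12/13 0 5/13 0; 0 0 0 1]
T2·T1 = [-5/13 0 12/13 0; 0 1 0 0; 12/13 0 5/13 0; 0 0 0 1]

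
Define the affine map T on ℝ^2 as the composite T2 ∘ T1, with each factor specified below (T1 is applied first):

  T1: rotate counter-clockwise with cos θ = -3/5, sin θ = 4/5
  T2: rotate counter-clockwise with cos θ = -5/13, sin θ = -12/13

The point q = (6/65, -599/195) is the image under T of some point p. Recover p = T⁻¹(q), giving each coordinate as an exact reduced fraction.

p = (-2/3, -3)

T1 = [-3/5 -4/5 0; 4/5 -3/5 0; 0 0 1]
T2·T1 = [63/65 -16/65 0; 16/65 63/65 0; 0 0 1]
det M = 1; M⁻¹ = [63/65 16/65 0; -16/65 63/65 0; 0 0 1]
M⁻¹ · (6/65, -599/195)ᵀ = (-2/3, -3)ᵀ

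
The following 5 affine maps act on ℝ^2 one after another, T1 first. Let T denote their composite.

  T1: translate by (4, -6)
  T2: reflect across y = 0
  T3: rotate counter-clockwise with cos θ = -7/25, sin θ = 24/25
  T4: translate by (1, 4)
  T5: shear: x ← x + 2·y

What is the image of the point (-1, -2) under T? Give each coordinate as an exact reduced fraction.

T(p) = (44/25, 116/25)

T1 translate by (4, -6): (-1, -2) → (3, -8)
T2 reflect across y = 0: (3, -8) → (3, 8)
T3 rotate counter-clockwise with cos θ = -7/25, sin θ = 24/25: (3, 8) → (-213/25, 16/25)
T4 translate by (1, 4): (-213/25, 16/25) → (-188/25, 116/25)
T5 shear: x ← x + 2·y: (-188/25, 116/25) → (44/25, 116/25)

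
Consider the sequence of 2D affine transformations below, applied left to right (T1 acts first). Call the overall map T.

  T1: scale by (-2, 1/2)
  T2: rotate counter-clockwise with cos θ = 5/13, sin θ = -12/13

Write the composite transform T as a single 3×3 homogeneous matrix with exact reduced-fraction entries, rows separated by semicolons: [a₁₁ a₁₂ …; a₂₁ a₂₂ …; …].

T1 = [-2 0 0; 0 1/2 0; 0 0 1]
T2·T1 = [-10/13 6/13 0; 24/13 5/26 0; 0 0 1]

T = [-10/13 6/13 0; 24/13 5/26 0; 0 0 1]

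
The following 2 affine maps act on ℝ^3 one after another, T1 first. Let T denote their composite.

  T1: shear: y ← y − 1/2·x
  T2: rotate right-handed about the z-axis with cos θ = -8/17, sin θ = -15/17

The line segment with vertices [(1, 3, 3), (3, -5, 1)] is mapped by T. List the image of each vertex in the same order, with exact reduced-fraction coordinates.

T1 shear: y ← y − 1/2·x: (1, 3, 3) → (1, 5/2, 3); (3, -5, 1) → (3, -13/2, 1)
T2 rotate right-handed about the z-axis with cos θ = -8/17, sin θ = -15/17: (1, 5/2, 3) → (59/34, -35/17, 3); (3, -13/2, 1) → (-243/34, 7/17, 1)

image vertices: (59/34, -35/17, 3), (-243/34, 7/17, 1)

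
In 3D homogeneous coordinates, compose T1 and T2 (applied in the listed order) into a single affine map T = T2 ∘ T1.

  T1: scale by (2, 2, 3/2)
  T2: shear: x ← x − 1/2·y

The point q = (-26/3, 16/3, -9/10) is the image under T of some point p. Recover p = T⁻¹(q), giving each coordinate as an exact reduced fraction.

p = (-3, 8/3, -3/5)

T1 = [2 0 0 0; 0 2 0 0; 0 0 3/2 0; 0 0 0 1]
T2·T1 = [2 -1 0 0; 0 2 0 0; 0 0 3/2 0; 0 0 0 1]
det M = 6; M⁻¹ = [1/2 1/4 0 0; 0 1/2 0 0; 0 0 2/3 0; 0 0 0 1]
M⁻¹ · (-26/3, 16/3, -9/10)ᵀ = (-3, 8/3, -3/5)ᵀ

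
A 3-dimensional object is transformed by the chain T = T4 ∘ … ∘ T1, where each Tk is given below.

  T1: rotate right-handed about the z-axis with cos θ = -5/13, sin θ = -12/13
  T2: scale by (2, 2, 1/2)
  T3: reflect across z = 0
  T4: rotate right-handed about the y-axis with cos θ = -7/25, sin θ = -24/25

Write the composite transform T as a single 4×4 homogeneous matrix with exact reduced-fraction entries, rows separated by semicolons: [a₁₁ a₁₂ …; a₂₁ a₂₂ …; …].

T = [14/65 -168/325 12/25 0; -24/13 -10/13 0 0; -48/65 576/325 7/50 0; 0 0 0 1]

T1 = [-5/13 12/13 0 0; -12/13 -5/13 0 0; 0 0 1 0; 0 0 0 1]
T2·T1 = [-10/13 24/13 0 0; -24/13 -10/13 0 0; 0 0 1/2 0; 0 0 0 1]
T3·…·T1 = [-10/13 24/13 0 0; -24/13 -10/13 0 0; 0 0 -1/2 0; 0 0 0 1]
T4·…·T1 = [14/65 -168/325 12/25 0; -24/13 -10/13 0 0; -48/65 576/325 7/50 0; 0 0 0 1]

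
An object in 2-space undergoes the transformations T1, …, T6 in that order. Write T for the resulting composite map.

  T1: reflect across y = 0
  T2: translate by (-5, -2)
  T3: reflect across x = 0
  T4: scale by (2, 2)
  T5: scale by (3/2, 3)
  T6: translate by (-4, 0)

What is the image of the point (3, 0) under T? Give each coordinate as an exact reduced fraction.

T1 reflect across y = 0: (3, 0) → (3, 0)
T2 translate by (-5, -2): (3, 0) → (-2, -2)
T3 reflect across x = 0: (-2, -2) → (2, -2)
T4 scale by (2, 2): (2, -2) → (4, -4)
T5 scale by (3/2, 3): (4, -4) → (6, -12)
T6 translate by (-4, 0): (6, -12) → (2, -12)

T(p) = (2, -12)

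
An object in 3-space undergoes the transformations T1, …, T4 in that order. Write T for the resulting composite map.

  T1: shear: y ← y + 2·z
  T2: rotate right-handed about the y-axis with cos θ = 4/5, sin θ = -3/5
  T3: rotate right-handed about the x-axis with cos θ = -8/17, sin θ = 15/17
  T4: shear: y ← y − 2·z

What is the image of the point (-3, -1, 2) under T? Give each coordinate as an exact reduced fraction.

T(p) = (-18/5, -571/85, 233/85)

T1 shear: y ← y + 2·z: (-3, -1, 2) → (-3, 3, 2)
T2 rotate right-handed about the y-axis with cos θ = 4/5, sin θ = -3/5: (-3, 3, 2) → (-18/5, 3, -1/5)
T3 rotate right-handed about the x-axis with cos θ = -8/17, sin θ = 15/17: (-18/5, 3, -1/5) → (-18/5, -21/17, 233/85)
T4 shear: y ← y − 2·z: (-18/5, -21/17, 233/85) → (-18/5, -571/85, 233/85)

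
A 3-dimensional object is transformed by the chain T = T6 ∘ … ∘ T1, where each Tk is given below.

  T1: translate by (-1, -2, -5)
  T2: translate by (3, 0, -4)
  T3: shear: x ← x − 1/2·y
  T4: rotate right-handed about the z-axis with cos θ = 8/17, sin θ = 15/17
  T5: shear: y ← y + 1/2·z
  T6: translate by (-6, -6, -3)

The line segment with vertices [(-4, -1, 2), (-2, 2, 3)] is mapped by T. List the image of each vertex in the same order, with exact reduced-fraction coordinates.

T1 translate by (-1, -2, -5): (-4, -1, 2) → (-5, -3, -3); (-2, 2, 3) → (-3, 0, -2)
T2 translate by (3, 0, -4): (-5, -3, -3) → (-2, -3, -7); (-3, 0, -2) → (0, 0, -6)
T3 shear: x ← x − 1/2·y: (-2, -3, -7) → (-1/2, -3, -7); (0, 0, -6) → (0, 0, -6)
T4 rotate right-handed about the z-axis with cos θ = 8/17, sin θ = 15/17: (-1/2, -3, -7) → (41/17, -63/34, -7); (0, 0, -6) → (0, 0, -6)
T5 shear: y ← y + 1/2·z: (41/17, -63/34, -7) → (41/17, -91/17, -7); (0, 0, -6) → (0, -3, -6)
T6 translate by (-6, -6, -3): (41/17, -91/17, -7) → (-61/17, -193/17, -10); (0, -3, -6) → (-6, -9, -9)

image vertices: (-61/17, -193/17, -10), (-6, -9, -9)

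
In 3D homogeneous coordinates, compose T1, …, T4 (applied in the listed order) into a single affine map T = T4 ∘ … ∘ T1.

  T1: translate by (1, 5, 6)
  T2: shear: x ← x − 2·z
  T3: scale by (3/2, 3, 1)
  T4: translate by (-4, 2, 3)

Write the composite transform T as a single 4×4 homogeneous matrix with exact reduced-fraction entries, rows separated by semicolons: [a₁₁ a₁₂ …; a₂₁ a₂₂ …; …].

T1 = [1 0 0 1; 0 1 0 5; 0 0 1 6; 0 0 0 1]
T2·T1 = [1 0 -2 -11; 0 1 0 5; 0 0 1 6; 0 0 0 1]
T3·…·T1 = [3/2 0 -3 -33/2; 0 3 0 15; 0 0 1 6; 0 0 0 1]
T4·…·T1 = [3/2 0 -3 -41/2; 0 3 0 17; 0 0 1 9; 0 0 0 1]

T = [3/2 0 -3 -41/2; 0 3 0 17; 0 0 1 9; 0 0 0 1]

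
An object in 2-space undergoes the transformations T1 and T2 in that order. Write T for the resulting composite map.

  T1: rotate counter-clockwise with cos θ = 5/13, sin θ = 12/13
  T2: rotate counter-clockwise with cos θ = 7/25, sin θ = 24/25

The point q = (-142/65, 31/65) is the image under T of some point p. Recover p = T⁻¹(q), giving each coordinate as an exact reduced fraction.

p = (2, 1)

T1 = [5/13 -12/13 0; 12/13 5/13 0; 0 0 1]
T2·T1 = [-253/325 -204/325 0; 204/325 -253/325 0; 0 0 1]
det M = 1; M⁻¹ = [-253/325 204/325 0; -204/325 -253/325 0; 0 0 1]
M⁻¹ · (-142/65, 31/65)ᵀ = (2, 1)ᵀ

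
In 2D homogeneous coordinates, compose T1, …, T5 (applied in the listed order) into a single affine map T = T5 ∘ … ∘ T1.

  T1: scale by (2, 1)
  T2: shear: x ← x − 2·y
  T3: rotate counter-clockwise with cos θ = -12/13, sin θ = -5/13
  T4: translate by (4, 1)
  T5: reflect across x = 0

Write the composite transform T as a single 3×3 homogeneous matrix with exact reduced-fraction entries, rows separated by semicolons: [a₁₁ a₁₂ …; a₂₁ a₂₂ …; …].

T = [24/13 -29/13 -4; -10/13 -2/13 1; 0 0 1]

T1 = [2 0 0; 0 1 0; 0 0 1]
T2·T1 = [2 -2 0; 0 1 0; 0 0 1]
T3·…·T1 = [-24/13 29/13 0; -10/13 -2/13 0; 0 0 1]
T4·…·T1 = [-24/13 29/13 4; -10/13 -2/13 1; 0 0 1]
T5·…·T1 = [24/13 -29/13 -4; -10/13 -2/13 1; 0 0 1]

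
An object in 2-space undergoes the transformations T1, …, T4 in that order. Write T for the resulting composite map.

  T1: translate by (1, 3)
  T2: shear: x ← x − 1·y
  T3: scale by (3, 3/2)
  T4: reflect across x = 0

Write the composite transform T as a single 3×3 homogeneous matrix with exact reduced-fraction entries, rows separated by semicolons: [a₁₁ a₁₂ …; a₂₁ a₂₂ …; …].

T = [-3 3 6; 0 3/2 9/2; 0 0 1]

T1 = [1 0 1; 0 1 3; 0 0 1]
T2·T1 = [1 -1 -2; 0 1 3; 0 0 1]
T3·…·T1 = [3 -3 -6; 0 3/2 9/2; 0 0 1]
T4·…·T1 = [-3 3 6; 0 3/2 9/2; 0 0 1]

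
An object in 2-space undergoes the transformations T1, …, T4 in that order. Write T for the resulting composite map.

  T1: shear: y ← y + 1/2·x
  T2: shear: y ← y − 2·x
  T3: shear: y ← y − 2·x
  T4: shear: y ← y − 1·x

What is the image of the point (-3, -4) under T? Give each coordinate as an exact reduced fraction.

T(p) = (-3, 19/2)

T1 shear: y ← y + 1/2·x: (-3, -4) → (-3, -11/2)
T2 shear: y ← y − 2·x: (-3, -11/2) → (-3, 1/2)
T3 shear: y ← y − 2·x: (-3, 1/2) → (-3, 13/2)
T4 shear: y ← y − 1·x: (-3, 13/2) → (-3, 19/2)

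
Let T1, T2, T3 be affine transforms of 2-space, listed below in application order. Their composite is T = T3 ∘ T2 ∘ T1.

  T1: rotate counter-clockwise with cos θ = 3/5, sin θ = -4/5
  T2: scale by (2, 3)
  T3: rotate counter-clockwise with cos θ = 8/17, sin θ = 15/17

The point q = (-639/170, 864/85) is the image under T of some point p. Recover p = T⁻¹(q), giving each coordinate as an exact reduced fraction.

T1 = [3/5 4/5 0; -4/5 3/5 0; 0 0 1]
T2·T1 = [6/5 8/5 0; -12/5 9/5 0; 0 0 1]
T3·…·T1 = [228/85 -71/85 0; -6/85 192/85 0; 0 0 1]
det M = 6; M⁻¹ = [32/85 71/510 0; 1/85 38/85 0; 0 0 1]
M⁻¹ · (-639/170, 864/85)ᵀ = (0, 9/2)ᵀ

p = (0, 9/2)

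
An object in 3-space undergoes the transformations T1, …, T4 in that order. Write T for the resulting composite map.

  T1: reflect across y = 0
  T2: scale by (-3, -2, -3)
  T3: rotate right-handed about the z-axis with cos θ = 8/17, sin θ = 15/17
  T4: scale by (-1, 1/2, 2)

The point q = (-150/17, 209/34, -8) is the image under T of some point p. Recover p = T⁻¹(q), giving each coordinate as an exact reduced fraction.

p = (-5, -1, 4/3)

T1 = [1 0 0 0; 0 -1 0 0; 0 0 1 0; 0 0 0 1]
T2·T1 = [-3 0 0 0; 0 2 0 0; 0 0 -3 0; 0 0 0 1]
T3·…·T1 = [-24/17 -30/17 0 0; -45/17 16/17 0 0; 0 0 -3 0; 0 0 0 1]
T4·…·T1 = [24/17 30/17 0 0; -45/34 8/17 0 0; 0 0 -6 0; 0 0 0 1]
det M = -18; M⁻¹ = [8/51 -10/17 0 0; 15/34 8/17 0 0; 0 0 -1/6 0; 0 0 0 1]
M⁻¹ · (-150/17, 209/34, -8)ᵀ = (-5, -1, 4/3)ᵀ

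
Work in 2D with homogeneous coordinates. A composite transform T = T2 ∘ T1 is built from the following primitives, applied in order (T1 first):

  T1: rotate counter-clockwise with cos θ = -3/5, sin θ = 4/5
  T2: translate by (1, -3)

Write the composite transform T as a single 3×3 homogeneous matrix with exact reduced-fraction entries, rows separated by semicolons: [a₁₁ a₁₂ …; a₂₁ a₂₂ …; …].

T1 = [-3/5 -4/5 0; 4/5 -3/5 0; 0 0 1]
T2·T1 = [-3/5 -4/5 1; 4/5 -3/5 -3; 0 0 1]

T = [-3/5 -4/5 1; 4/5 -3/5 -3; 0 0 1]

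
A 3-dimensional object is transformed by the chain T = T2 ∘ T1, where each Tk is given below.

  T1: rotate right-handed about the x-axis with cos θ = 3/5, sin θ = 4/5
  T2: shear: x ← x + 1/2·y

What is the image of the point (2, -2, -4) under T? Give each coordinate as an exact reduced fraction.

T1 rotate right-handed about the x-axis with cos θ = 3/5, sin θ = 4/5: (2, -2, -4) → (2, 2, -4)
T2 shear: x ← x + 1/2·y: (2, 2, -4) → (3, 2, -4)

T(p) = (3, 2, -4)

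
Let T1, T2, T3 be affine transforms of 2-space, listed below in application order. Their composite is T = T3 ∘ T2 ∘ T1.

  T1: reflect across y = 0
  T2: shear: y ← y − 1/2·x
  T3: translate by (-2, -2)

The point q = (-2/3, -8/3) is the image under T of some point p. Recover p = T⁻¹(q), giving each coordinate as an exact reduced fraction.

T1 = [1 0 0; 0 -1 0; 0 0 1]
T2·T1 = [1 0 0; -1/2 -1 0; 0 0 1]
T3·…·T1 = [1 0 -2; -1/2 -1 -2; 0 0 1]
det M = -1; M⁻¹ = [1 0 2; -1/2 -1 -3; 0 0 1]
M⁻¹ · (-2/3, -8/3)ᵀ = (4/3, 0)ᵀ

p = (4/3, 0)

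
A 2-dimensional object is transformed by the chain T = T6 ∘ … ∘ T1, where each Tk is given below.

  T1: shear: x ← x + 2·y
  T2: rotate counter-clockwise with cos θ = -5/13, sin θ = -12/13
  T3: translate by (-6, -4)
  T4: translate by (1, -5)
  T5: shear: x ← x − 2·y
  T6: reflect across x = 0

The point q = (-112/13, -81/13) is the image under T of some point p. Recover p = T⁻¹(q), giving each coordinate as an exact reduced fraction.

p = (-3, 0)

T1 = [1 2 0; 0 1 0; 0 0 1]
T2·T1 = [-5/13 2/13 0; -12/13 -29/13 0; 0 0 1]
T3·…·T1 = [-5/13 2/13 -6; -12/13 -29/13 -4; 0 0 1]
T4·…·T1 = [-5/13 2/13 -5; -12/13 -29/13 -9; 0 0 1]
T5·…·T1 = [19/13 60/13 13; -12/13 -29/13 -9; 0 0 1]
T6·…·T1 = [-19/13 -60/13 -13; -12/13 -29/13 -9; 0 0 1]
det M = -1; M⁻¹ = [29/13 -60/13 -163/13; -12/13 19/13 15/13; 0 0 1]
M⁻¹ · (-112/13, -81/13)ᵀ = (-3, 0)ᵀ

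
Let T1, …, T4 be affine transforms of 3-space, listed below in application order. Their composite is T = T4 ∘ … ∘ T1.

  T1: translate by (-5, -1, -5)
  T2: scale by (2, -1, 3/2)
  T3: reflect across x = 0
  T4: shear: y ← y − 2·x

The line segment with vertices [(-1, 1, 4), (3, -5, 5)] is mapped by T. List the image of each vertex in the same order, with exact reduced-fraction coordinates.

T1 translate by (-5, -1, -5): (-1, 1, 4) → (-6, 0, -1); (3, -5, 5) → (-2, -6, 0)
T2 scale by (2, -1, 3/2): (-6, 0, -1) → (-12, 0, -3/2); (-2, -6, 0) → (-4, 6, 0)
T3 reflect across x = 0: (-12, 0, -3/2) → (12, 0, -3/2); (-4, 6, 0) → (4, 6, 0)
T4 shear: y ← y − 2·x: (12, 0, -3/2) → (12, -24, -3/2); (4, 6, 0) → (4, -2, 0)

image vertices: (12, -24, -3/2), (4, -2, 0)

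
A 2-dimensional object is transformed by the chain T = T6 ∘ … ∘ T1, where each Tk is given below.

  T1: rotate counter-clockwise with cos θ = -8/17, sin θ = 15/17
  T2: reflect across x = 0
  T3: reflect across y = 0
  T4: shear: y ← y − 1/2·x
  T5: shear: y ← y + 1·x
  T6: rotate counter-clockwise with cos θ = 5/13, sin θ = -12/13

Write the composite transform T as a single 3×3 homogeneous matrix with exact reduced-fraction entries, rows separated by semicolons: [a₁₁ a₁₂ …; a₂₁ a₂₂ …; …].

T = [-92/221 261/221 0; -151/221 -205/442 0; 0 0 1]

T1 = [-8/17 -15/17 0; 15/17 -8/17 0; 0 0 1]
T2·T1 = [8/17 15/17 0; 15/17 -8/17 0; 0 0 1]
T3·…·T1 = [8/17 15/17 0; -15/17 8/17 0; 0 0 1]
T4·…·T1 = [8/17 15/17 0; -19/17 1/34 0; 0 0 1]
T5·…·T1 = [8/17 15/17 0; -11/17 31/34 0; 0 0 1]
T6·…·T1 = [-92/221 261/221 0; -151/221 -205/442 0; 0 0 1]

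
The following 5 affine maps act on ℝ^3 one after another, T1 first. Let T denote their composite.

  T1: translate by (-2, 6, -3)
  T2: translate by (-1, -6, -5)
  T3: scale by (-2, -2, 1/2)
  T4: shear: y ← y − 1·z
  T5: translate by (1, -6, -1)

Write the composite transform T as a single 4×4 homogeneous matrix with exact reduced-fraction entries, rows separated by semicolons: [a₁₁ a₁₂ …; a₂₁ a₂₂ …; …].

T1 = [1 0 0 -2; 0 1 0 6; 0 0 1 -3; 0 0 0 1]
T2·T1 = [1 0 0 -3; 0 1 0 0; 0 0 1 -8; 0 0 0 1]
T3·…·T1 = [-2 0 0 6; 0 -2 0 0; 0 0 1/2 -4; 0 0 0 1]
T4·…·T1 = [-2 0 0 6; 0 -2 -1/2 4; 0 0 1/2 -4; 0 0 0 1]
T5·…·T1 = [-2 0 0 7; 0 -2 -1/2 -2; 0 0 1/2 -5; 0 0 0 1]

T = [-2 0 0 7; 0 -2 -1/2 -2; 0 0 1/2 -5; 0 0 0 1]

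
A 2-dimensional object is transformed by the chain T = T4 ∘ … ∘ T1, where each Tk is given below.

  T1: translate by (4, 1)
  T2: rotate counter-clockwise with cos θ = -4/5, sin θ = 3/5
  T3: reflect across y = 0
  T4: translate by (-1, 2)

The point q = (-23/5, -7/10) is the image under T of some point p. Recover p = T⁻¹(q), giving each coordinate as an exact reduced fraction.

T1 = [1 0 4; 0 1 1; 0 0 1]
T2·T1 = [-4/5 -3/5 -19/5; 3/5 -4/5 8/5; 0 0 1]
T3·…·T1 = [-4/5 -3/5 -19/5; -3/5 4/5 -8/5; 0 0 1]
T4·…·T1 = [-4/5 -3/5 -24/5; -3/5 4/5 2/5; 0 0 1]
det M = -1; M⁻¹ = [-4/5 -3/5 -18/5; -3/5 4/5 -16/5; 0 0 1]
M⁻¹ · (-23/5, -7/10)ᵀ = (1/2, -1)ᵀ

p = (1/2, -1)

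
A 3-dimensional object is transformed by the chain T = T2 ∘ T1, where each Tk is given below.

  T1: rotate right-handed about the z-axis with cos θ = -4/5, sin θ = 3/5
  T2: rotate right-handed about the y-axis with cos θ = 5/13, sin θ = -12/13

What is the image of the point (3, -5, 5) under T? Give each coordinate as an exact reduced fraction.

T1 rotate right-handed about the z-axis with cos θ = -4/5, sin θ = 3/5: (3, -5, 5) → (3/5, 29/5, 5)
T2 rotate right-handed about the y-axis with cos θ = 5/13, sin θ = -12/13: (3/5, 29/5, 5) → (-57/13, 29/5, 161/65)

T(p) = (-57/13, 29/5, 161/65)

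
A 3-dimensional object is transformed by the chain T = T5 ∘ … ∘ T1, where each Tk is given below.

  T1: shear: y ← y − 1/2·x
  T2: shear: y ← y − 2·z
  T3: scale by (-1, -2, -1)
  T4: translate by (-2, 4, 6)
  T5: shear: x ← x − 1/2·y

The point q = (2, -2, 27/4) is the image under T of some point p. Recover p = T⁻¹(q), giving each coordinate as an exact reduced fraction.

T1 = [1 0 0 0; -1/2 1 0 0; 0 0 1 0; 0 0 0 1]
T2·T1 = [1 0 0 0; -1/2 1 -2 0; 0 0 1 0; 0 0 0 1]
T3·…·T1 = [-1 0 0 0; 1 -2 4 0; 0 0 -1 0; 0 0 0 1]
T4·…·T1 = [-1 0 0 -2; 1 -2 4 4; 0 0 -1 6; 0 0 0 1]
T5·…·T1 = [-3/2 1 -2 -4; 1 -2 4 4; 0 0 -1 6; 0 0 0 1]
det M = -2; M⁻¹ = [-1 -1/2 0 -2; -1/2 -3/4 -2 13; 0 0 -1 6; 0 0 0 1]
M⁻¹ · (2, -2, 27/4)ᵀ = (-3, 0, -3/4)ᵀ

p = (-3, 0, -3/4)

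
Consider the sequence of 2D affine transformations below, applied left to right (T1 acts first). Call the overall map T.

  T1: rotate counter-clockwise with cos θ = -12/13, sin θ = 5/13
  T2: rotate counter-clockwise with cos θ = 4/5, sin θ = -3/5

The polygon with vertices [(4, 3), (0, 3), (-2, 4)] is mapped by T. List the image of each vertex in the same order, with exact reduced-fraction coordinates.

image vertices: (-60/13, 25/13), (-168/65, -99/65), (-158/65, -244/65)

T1 rotate counter-clockwise with cos θ = -12/13, sin θ = 5/13: (4, 3) → (-63/13, -16/13); (0, 3) → (-15/13, -36/13); (-2, 4) → (4/13, -58/13)
T2 rotate counter-clockwise with cos θ = 4/5, sin θ = -3/5: (-63/13, -16/13) → (-60/13, 25/13); (-15/13, -36/13) → (-168/65, -99/65); (4/13, -58/13) → (-158/65, -244/65)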